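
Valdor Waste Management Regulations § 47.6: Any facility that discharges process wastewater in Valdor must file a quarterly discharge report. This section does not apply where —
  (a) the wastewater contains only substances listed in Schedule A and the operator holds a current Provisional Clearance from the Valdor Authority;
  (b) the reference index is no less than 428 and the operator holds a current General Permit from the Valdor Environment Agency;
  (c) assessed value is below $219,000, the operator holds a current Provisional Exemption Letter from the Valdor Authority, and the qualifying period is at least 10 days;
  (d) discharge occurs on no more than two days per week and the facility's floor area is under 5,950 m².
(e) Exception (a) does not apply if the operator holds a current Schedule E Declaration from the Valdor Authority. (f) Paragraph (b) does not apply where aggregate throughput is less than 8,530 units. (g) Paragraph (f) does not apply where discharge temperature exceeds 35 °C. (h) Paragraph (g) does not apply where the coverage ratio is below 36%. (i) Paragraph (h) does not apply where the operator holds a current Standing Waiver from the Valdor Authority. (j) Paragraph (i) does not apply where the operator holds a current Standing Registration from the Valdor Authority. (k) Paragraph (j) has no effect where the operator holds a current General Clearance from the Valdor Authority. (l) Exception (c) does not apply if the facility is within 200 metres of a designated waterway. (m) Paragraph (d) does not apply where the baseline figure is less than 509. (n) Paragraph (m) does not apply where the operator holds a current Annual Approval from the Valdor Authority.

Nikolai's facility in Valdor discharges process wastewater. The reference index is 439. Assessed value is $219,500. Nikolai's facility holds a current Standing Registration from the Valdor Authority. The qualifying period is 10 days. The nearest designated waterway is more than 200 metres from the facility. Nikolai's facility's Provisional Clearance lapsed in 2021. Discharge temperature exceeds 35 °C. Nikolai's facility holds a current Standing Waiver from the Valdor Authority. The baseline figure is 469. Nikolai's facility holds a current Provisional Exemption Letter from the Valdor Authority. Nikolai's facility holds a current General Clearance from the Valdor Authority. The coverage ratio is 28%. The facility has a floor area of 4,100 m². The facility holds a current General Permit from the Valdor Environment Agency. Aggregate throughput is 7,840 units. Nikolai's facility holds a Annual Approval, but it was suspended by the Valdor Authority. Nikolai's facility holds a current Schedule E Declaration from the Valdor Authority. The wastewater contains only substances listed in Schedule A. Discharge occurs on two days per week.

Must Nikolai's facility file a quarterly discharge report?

No — exception (b) applies; Nikolai's facility is not required to file a quarterly discharge report.

Exception (a) requires that the operator holds a current Provisional Clearance from the Valdor Authority; but no current Provisional Clearance is held, so (a) is unavailable.
Exception (b)'s conditions are all satisfied: the reference index is 439, meeting the 428 threshold; a current General Permit is held. Applying paragraphs (f)–(k): (f) operates (aggregate throughput is 7,840 units, less than the 8,530 units limit), but is set aside by (g): (g) is triggered — discharge temperature exceeds 35 °C. (h) operates (the coverage ratio is 28%, below the 36% limit), but is displaced by (i): (i) operates — a current Standing Waiver is held. (j) would limit (i) — a current Standing Registration is held — but (k) sets (j) aside: (k) applies — a current General Clearance is held. Exception (b) stands.
Exception (c) does not apply: assessed value is $219,500, not below $219,000.
Exception (d) is satisfied on its face — discharge occurs on no more than two days per week; the facility's floor area is 4,100 m², under the 5,950 m² limit. However, paragraphs (m)–(n) must be considered: (m) is triggered — the baseline figure is 469, less than the 509 limit. (n) does not operate here (there is no Annual Approval in force), so (m) stands. (d) is therefore removed.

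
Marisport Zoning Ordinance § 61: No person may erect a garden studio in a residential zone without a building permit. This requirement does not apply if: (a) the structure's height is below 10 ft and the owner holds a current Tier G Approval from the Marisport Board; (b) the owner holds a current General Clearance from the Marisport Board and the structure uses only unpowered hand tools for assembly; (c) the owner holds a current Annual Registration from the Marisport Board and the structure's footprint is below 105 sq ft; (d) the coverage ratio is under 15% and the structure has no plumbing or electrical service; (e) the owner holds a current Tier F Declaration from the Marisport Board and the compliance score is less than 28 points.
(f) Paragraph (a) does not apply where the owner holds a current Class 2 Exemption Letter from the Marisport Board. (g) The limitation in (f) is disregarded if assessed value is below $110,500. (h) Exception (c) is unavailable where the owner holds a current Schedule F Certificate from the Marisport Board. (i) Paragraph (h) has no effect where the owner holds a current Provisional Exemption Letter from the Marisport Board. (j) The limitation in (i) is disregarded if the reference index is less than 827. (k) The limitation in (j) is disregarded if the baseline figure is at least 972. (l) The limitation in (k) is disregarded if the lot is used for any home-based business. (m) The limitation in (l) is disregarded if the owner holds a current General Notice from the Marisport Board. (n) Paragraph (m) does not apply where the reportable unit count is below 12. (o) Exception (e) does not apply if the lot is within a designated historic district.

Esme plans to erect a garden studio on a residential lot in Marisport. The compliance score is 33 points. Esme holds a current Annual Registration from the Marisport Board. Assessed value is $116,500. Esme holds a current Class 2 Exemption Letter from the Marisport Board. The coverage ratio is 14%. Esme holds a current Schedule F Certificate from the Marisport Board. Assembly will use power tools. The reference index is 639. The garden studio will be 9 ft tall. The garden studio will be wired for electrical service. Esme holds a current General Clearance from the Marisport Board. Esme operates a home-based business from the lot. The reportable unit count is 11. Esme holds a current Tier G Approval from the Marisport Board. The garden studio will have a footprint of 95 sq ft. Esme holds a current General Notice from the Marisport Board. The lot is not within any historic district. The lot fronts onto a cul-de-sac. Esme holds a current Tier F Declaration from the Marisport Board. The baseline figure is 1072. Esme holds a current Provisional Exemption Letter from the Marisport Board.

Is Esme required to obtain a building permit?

Yes — Esme must obtain a building permit.

Exception (a): the structure's height is 9 ft, below the 10 ft limit; a current Tier G Approval is held — every condition holds. But applying paragraphs (f)–(g): (f) operates — a current Class 2 Exemption Letter is held. (g), which would lift (f), is not triggered — assessed value is $116,500, not below $110,500. Exception (a) does not apply.
Exception (b) requires that the structure uses only unpowered hand tools for assembly; but assembly uses power tools, so (b) is unavailable.
Exception (c): a current Annual Registration is held; the structure's footprint is 95 sq ft, below the 105 sq ft limit — every condition holds. However, paragraphs (h)–(n) must be considered: (h) operates against (c): a current Schedule F Certificate is held. (i) would limit (h) — a current Provisional Exemption Letter is held — but (j) sets (i) aside: (j) applies — the reference index is 639, less than the 827 limit. (k) operates (the baseline figure is 1,072, meeting the 972 threshold), but is overridden by (l): (l) is engaged — a home-based business operates on the lot. (m) is engaged (a current General Notice is held), but yields to (n): (n) operates against (m): the reportable unit count is 11, below the 12 limit. Exception (c) does not apply.
Exception (d) does not apply: electrical service is planned.
Exception (e) fails — the compliance score is 33 points, not less than 28 points.
No exception is made out. Esme falls within the general rule.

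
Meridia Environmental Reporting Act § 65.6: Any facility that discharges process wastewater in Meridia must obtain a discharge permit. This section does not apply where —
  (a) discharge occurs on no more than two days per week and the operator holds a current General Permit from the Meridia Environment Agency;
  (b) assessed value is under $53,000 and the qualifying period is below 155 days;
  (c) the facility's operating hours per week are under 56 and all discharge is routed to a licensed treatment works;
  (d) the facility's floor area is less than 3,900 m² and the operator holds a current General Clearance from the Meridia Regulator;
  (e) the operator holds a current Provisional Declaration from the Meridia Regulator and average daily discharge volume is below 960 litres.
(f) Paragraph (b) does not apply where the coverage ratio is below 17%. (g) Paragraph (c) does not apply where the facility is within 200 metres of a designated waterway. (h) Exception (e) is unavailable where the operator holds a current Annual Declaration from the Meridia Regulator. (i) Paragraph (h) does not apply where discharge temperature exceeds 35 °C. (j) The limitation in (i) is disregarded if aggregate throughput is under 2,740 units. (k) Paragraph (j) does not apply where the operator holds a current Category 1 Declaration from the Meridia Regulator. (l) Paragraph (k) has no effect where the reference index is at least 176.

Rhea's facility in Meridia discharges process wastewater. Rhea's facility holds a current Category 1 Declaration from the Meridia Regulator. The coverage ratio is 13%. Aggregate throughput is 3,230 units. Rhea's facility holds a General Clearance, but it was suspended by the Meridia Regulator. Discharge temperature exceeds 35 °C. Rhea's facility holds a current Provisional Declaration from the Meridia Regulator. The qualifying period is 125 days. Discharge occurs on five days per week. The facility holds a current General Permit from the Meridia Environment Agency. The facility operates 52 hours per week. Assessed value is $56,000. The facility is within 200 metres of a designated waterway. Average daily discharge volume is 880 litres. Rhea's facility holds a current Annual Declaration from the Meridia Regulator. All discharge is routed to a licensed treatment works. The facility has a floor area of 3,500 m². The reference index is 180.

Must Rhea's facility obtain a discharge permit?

Exception (a) fails — discharge occurs on five days per week.
Exception (b) does not apply: assessed value is $56,000, not under $53,000.
Exception (c)'s conditions are all satisfied: the facility's operating hours per week are 52, under the 56 limit; discharge is routed to a licensed treatment works. But applying paragraph (g): (g) operates against (c): the facility is within 200 m of a designated waterway. (c) is therefore removed.
Exception (d) does not apply: there is no General Clearance in force.
Exception (e) is satisfied on its face — a current Provisional Declaration is held; average daily discharge volume is 880 litres, below the 960 litres limit. Under paragraphs (h)–(l): (h) would limit (e) — a current Annual Declaration is held — but (i) sets (h) aside: (i) is engaged — discharge temperature exceeds 35 °C. (j) is not engaged (aggregate throughput is 3,230 units, not under 2,740 units), so (i) stands. Exception (e) stands.

No — exception (e) applies; Rhea's facility is not required to obtain a discharge permit.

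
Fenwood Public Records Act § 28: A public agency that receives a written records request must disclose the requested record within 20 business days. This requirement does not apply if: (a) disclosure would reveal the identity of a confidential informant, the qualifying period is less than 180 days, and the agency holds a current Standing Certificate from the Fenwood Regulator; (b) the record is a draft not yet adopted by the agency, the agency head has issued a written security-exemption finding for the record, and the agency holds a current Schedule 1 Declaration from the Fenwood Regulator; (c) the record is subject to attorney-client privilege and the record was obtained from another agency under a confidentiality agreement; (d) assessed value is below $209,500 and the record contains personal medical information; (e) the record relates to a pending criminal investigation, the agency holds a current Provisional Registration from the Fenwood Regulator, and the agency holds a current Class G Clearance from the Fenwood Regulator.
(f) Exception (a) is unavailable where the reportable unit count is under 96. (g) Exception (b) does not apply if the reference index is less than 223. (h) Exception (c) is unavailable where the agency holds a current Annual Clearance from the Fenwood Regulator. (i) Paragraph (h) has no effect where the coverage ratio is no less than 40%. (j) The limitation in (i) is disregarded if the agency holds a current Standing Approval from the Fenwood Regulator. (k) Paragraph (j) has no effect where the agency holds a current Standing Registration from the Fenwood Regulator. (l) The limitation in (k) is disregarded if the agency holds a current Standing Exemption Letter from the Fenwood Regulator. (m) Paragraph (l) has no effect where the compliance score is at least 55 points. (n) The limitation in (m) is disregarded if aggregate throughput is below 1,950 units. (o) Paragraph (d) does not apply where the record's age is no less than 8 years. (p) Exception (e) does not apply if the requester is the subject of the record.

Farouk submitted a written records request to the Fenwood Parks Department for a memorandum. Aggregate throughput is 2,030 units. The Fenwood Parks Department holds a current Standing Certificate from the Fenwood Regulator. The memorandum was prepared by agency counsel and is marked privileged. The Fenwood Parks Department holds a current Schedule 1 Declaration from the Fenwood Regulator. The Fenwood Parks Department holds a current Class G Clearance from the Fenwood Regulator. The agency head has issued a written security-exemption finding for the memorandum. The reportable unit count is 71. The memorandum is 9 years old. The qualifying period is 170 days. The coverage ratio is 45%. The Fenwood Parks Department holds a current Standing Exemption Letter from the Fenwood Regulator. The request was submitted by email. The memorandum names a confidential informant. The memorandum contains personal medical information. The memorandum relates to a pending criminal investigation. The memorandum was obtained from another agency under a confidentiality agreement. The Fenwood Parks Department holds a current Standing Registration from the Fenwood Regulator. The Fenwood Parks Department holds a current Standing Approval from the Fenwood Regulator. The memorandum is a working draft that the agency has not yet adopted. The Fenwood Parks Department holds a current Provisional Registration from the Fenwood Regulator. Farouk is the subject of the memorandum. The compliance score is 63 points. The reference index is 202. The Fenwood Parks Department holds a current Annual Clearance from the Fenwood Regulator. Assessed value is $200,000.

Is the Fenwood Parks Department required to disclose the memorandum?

Exception (a) is satisfied on its face — the memorandum names a confidential informant; the qualifying period is 170 days, less than the 180 days limit; a current Standing Certificate is held. But applying paragraph (f): (f) operates — the reportable unit count is 71, under the 96 limit. So (a) is unavailable.
Exception (b): the memorandum is an unadopted draft; a written security-exemption finding has been issued; a current Schedule 1 Declaration is held — every condition holds. But: (g) is engaged — the reference index is 202, less than the 223 limit. So (b) is unavailable.
Exception (c): the memorandum is privileged; the memorandum was obtained under a confidentiality agreement — every condition holds. Considering the limiting provisions: (h) would limit (c) — a current Annual Clearance is held — but (i) sets (h) aside: (i) operates — the coverage ratio is 45%, meeting the 40% threshold. (j) would limit (i) — a current Standing Approval is held — but (k) sets (j) aside: (k) operates against (j): a current Standing Registration is held. (l) applies (a current Standing Exemption Letter is held), but is itself disapplied by (m): (m) applies — the compliance score is 63 points, meeting the 55 points threshold. (n) is inapplicable (aggregate throughput is 2,030 units, not below 1,950 units), so (m) stands. So (c) applies.
Exception (d)'s conditions are all satisfied: assessed value is $200,000, below the $209,500 limit; the memorandum contains personal medical information. However, paragraph (o) must be considered: (o) operates against (d): the record's age is 9 years, meeting the 8 years threshold. So (d) is unavailable.
Exception (e): the memorandum relates to a pending investigation; a current Provisional Registration is held; a current Class G Clearance is held — every condition holds. However, paragraph (p) must be considered: (p) operates against (e): Farouk is the subject of the memorandum. (e) is therefore removed.

No — exception (c) applies; the Fenwood Parks Department is not required to disclose the memorandum.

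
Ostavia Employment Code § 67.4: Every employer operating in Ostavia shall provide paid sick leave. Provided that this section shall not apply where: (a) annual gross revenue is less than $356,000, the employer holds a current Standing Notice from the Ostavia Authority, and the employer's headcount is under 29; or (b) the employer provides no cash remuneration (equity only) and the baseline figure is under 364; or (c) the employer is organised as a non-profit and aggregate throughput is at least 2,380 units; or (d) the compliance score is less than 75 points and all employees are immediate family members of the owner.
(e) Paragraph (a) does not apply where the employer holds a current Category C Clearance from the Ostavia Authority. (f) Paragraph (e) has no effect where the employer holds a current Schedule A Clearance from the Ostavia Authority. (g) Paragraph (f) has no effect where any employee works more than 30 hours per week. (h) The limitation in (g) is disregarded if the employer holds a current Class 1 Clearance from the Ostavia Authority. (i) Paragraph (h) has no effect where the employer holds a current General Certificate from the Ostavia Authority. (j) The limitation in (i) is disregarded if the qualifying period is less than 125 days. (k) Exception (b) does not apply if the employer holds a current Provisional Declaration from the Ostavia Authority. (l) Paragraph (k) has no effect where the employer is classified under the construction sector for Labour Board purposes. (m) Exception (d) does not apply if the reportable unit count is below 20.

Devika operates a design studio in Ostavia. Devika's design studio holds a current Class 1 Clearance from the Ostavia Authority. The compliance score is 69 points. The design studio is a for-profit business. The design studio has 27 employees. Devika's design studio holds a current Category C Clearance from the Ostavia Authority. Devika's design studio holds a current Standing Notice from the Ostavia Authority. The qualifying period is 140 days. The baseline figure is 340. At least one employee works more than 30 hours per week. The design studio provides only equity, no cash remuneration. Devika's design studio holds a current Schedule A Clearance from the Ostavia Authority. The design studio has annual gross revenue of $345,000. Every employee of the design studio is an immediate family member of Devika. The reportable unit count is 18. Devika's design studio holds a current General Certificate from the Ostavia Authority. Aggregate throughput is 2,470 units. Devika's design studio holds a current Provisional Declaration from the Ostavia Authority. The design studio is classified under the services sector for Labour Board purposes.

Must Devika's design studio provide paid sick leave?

All of (a)'s requirements are met (annual gross revenue is $345,000, less than the $356,000 limit; a current Standing Notice is held; the employer's headcount is 27, under the 29 limit). Turning to paragraphs (e)–(j): (e) is triggered — a current Category C Clearance is held. (f) would limit (e) — a current Schedule A Clearance is held — but (g) sets (f) aside: (g) operates against (f): at least one employee exceeds 30 hours/week. (h) would limit (g) — a current Class 1 Clearance is held — but (i) sets (h) aside: (i) operates against (h): a current General Certificate is held. (j) is inapplicable (the qualifying period is 140 days, not less than 125 days), so (i) stands. (a) is therefore removed.
Exception (b): remuneration is equity-only; the baseline figure is 340, under the 364 limit — every condition holds. But: (k) operates against (b): a current Provisional Declaration is held. (l), which would lift (k), is inapplicable — the design studio is classified under the services sector. Exception (b) does not apply.
Exception (c) fails — the employer is for-profit.
All of (d)'s requirements are met (the compliance score is 69 points, less than the 75 points limit; every employee is an immediate family member). But applying paragraph (m): (m) is triggered — the reportable unit count is 18, below the 20 limit. Exception (d) does not apply.
Every exception is unavailable, so the rule governs.

Yes — Devika's design studio must provide paid sick leave.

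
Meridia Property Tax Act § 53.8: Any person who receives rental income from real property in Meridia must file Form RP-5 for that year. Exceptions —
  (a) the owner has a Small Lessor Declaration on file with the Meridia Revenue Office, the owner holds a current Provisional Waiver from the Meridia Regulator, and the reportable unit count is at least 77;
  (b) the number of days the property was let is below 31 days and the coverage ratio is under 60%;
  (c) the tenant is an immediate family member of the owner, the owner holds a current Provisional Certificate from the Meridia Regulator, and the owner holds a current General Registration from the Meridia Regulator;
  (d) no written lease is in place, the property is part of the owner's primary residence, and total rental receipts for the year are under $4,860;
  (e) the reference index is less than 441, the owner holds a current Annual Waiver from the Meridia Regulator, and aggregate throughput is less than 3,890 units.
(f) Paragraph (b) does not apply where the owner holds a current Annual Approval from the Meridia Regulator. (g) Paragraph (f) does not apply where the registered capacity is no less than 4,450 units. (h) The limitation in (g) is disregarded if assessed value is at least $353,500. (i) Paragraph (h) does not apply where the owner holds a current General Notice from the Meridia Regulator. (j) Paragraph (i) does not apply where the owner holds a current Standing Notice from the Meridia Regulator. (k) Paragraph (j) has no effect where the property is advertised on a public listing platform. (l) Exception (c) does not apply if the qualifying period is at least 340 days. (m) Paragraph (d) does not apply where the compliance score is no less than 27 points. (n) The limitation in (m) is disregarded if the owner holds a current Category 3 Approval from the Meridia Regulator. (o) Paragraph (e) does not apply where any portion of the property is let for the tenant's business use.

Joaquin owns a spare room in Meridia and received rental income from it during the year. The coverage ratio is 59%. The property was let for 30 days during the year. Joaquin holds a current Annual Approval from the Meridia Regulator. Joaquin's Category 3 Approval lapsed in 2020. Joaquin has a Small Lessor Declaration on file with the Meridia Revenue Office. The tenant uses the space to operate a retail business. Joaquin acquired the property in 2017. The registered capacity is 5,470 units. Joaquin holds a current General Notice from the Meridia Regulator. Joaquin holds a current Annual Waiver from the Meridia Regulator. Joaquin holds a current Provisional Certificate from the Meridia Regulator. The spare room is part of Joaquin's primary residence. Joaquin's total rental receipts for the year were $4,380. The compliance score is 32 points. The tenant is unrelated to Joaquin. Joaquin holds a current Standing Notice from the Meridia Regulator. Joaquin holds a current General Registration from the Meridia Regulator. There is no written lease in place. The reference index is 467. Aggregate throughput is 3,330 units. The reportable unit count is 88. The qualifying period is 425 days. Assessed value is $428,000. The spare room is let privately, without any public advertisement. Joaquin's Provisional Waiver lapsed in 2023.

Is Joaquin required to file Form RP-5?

Yes — Joaquin must file Form RP-5.

Exception (a) fails — the Provisional Waiver is not current.
Exception (b) is satisfied on its face — the number of days the property was let is 30 days, below the 31 days limit; the coverage ratio is 59%, under the 60% limit. But: (f) is engaged — a current Annual Approval is held. (g) would limit (f) — the registered capacity is 5,470 units, meeting the 4,450 units threshold — but (h) sets (g) aside: (h) operates against (g): assessed value is $428,000, meeting the $353,500 threshold. (i) would limit (h) — a current General Notice is held — but (j) sets (i) aside: (j) operates against (i): a current Standing Notice is held. (k), which would lift (j), is not engaged — the property is let privately without advertisement. (b) is therefore removed.
Exception (c) requires that the tenant is an immediate family member of the owner; but the tenant is unrelated to the owner, so (c) is unavailable.
Exception (d) is satisfied on its face — there is no written lease; the spare room is part of the primary residence; total rental receipts for the year are $4,380, under the $4,860 limit. Turning to paragraphs (m)–(n): (m) is engaged — the compliance score is 32 points, meeting the 27 points threshold. (n) is not engaged (the Category 3 Approval is not current), so (m) stands. So (d) is unavailable.
Exception (e) fails — the reference index is 467, not less than 441.
No exception is made out. Joaquin falls within the general rule.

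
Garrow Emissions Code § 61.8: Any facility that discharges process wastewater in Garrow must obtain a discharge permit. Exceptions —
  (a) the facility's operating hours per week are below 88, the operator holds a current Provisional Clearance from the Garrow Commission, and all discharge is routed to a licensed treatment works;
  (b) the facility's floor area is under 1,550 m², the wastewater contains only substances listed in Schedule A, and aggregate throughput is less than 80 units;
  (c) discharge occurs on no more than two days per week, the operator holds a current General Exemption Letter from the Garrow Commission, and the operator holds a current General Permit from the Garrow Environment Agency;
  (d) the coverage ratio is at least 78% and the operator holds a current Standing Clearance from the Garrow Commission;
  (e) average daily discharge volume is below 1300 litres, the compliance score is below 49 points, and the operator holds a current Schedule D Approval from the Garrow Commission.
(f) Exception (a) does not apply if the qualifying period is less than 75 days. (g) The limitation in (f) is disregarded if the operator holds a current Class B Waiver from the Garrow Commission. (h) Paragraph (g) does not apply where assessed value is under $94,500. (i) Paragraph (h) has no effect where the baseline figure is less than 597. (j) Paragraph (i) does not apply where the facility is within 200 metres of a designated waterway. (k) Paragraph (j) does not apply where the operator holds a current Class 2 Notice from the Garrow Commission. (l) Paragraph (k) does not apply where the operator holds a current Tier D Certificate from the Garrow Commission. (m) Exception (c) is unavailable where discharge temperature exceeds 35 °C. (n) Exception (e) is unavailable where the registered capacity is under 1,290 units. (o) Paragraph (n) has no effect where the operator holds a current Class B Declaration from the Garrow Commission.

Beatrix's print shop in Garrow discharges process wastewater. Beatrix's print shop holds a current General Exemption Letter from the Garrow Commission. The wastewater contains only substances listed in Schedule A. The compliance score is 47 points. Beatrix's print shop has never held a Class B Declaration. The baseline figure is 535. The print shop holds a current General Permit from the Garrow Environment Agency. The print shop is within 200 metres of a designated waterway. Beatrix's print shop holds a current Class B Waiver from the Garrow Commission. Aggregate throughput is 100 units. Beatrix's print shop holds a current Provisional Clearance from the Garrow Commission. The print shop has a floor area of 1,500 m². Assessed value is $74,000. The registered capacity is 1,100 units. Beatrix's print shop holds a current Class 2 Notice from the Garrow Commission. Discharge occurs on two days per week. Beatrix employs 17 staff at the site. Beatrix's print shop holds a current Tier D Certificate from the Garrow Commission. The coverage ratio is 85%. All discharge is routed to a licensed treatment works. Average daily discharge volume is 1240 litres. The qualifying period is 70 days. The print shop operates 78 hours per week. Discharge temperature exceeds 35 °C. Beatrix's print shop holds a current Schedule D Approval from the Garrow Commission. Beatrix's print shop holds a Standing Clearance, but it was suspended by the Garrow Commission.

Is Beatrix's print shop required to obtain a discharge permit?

Exception (a) is satisfied on its face — the facility's operating hours per week are 78, below the 88 limit; a current Provisional Clearance is held; discharge is routed to a licensed treatment works. But applying paragraphs (f)–(l): (f) applies — the qualifying period is 70 days, less than the 75 days limit. (g) would limit (f) — a current Class B Waiver is held — but (h) sets (g) aside: (h) operates against (g): assessed value is $74,000, under the $94,500 limit. (i) operates (the baseline figure is 535, less than the 597 limit), but is set aside by (j): (j) operates against (i): the print shop is within 200 m of a designated waterway. (k) is engaged (a current Class 2 Notice is held), but is overridden by (l): (l) applies — a current Tier D Certificate is held. (a) is therefore removed.
Exception (b) does not apply: aggregate throughput is 100 units, not less than 80 units.
Exception (c) is satisfied on its face — discharge occurs on no more than two days per week; a current General Exemption Letter is held; a current General Permit is held. But: (m) applies — discharge temperature exceeds 35 °C. (c) is therefore removed.
Exception (d) fails — there is no Standing Clearance in force.
Exception (e): average daily discharge volume is 1240 litres, below the 1300 litres limit; the compliance score is 47 points, below the 49 points limit; a current Schedule D Approval is held — every condition holds. But: (n) operates against (e): the registered capacity is 1,100 units, under the 1,290 units limit. (o) is not engaged (there is no Class B Declaration in force), so (n) stands. Exception (e) does not apply.
No exception is made out. Beatrix's print shop falls within the general rule.

Yes — Beatrix's print shop must obtain a discharge permit.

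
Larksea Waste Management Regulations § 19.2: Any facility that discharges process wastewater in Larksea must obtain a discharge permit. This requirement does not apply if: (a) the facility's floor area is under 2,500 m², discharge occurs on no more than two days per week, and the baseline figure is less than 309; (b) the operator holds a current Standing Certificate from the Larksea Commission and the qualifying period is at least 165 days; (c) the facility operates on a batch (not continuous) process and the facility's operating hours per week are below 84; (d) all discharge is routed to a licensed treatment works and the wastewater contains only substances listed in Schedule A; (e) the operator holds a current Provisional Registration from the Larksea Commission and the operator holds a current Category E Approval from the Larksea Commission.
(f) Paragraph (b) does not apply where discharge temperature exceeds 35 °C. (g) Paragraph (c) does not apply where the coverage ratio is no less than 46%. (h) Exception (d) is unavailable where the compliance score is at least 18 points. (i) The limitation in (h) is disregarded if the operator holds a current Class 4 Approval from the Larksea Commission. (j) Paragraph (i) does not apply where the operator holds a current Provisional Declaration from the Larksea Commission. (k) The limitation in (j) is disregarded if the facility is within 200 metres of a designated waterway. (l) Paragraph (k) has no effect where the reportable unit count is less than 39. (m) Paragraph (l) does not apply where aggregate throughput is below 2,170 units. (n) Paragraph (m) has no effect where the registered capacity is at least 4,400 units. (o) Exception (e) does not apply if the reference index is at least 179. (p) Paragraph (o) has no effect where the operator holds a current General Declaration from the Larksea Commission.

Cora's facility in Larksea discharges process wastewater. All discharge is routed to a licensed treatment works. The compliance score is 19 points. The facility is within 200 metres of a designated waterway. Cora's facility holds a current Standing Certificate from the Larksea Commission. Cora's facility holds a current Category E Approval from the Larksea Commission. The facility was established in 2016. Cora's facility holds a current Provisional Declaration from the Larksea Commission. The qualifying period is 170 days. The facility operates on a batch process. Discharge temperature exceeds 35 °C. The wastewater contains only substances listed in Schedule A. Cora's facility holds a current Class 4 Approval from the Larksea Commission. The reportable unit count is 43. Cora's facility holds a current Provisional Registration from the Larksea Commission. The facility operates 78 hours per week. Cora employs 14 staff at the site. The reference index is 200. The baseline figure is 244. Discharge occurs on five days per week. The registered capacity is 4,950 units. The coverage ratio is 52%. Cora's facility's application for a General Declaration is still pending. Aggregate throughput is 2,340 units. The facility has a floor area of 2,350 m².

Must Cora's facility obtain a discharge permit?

Exception (a) does not apply: discharge occurs on five days per week.
Exception (b) is satisfied on its face — a current Standing Certificate is held; the qualifying period is 170 days, meeting the 165 days threshold. But applying paragraph (f): (f) is engaged — discharge temperature exceeds 35 °C. Exception (b) does not apply.
Exception (c): the facility operates on a batch process; the facility's operating hours per week are 78, below the 84 limit — every condition holds. Turning to paragraph (g): (g) operates against (c): the coverage ratio is 52%, meeting the 46% threshold. (c) is therefore removed.
Exception (d): discharge is routed to a licensed treatment works; the wastewater is Schedule-A-only — every condition holds. Considering the limiting provisions: (h) would limit (d) — the compliance score is 19 points, meeting the 18 points threshold — but (i) sets (h) aside: (i) operates against (h): a current Class 4 Approval is held. (j) would limit (i) — a current Provisional Declaration is held — but (k) sets (j) aside: (k) is engaged — the facility is within 200 m of a designated waterway. (l), which would lift (k), does not operate here — the reportable unit count is 43, not less than 39. Exception (d) stands.
Exception (e): a current Provisional Registration is held; a current Category E Approval is held — every condition holds. But: (o) is triggered — the reference index is 200, meeting the 179 threshold. (p), which would lift (o), is not engaged — there is no General Declaration in force. So (e) is unavailable.

No — exception (d) applies; Cora's facility is not required to obtain a discharge permit.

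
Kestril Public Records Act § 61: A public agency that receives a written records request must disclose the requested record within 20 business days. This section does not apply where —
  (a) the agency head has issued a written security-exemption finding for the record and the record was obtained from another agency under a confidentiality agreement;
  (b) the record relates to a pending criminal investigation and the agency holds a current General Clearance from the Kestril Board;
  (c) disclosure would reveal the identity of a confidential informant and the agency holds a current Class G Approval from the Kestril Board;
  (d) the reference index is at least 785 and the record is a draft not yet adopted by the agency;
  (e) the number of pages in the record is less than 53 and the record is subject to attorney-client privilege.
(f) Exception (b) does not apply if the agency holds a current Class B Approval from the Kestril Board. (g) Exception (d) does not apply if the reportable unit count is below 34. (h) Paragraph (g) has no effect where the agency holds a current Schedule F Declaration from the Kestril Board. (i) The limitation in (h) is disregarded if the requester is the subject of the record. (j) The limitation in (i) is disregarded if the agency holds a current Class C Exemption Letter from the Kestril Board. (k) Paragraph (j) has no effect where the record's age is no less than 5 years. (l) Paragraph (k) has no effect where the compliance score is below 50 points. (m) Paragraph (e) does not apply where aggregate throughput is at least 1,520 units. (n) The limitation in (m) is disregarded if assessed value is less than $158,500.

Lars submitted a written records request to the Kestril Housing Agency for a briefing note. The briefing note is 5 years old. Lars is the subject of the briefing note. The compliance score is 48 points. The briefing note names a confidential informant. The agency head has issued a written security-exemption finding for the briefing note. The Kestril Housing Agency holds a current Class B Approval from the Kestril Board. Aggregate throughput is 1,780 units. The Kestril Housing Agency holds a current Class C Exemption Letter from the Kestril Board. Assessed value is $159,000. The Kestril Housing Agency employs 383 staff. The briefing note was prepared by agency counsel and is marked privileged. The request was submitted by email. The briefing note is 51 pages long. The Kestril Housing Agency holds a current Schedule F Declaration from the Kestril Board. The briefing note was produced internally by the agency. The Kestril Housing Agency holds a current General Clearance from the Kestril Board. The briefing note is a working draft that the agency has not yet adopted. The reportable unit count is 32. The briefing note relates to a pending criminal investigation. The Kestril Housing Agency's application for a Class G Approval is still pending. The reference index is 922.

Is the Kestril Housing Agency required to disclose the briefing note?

No — exception (d) applies; the Kestril Housing Agency is not required to disclose the briefing note.

Exception (a) requires that the record was obtained from another agency under a confidentiality agreement; but the briefing note was produced internally, so (a) is unavailable.
Exception (b) is satisfied on its face — the briefing note relates to a pending investigation; a current General Clearance is held. Turning to paragraph (f): (f) is triggered — a current Class B Approval is held. So (b) is unavailable.
Exception (c) requires that the agency holds a current Class G Approval from the Kestril Board; but there is no Class G Approval in force, so (c) is unavailable.
All of (d)'s requirements are met (the reference index is 922, meeting the 785 threshold; the briefing note is an unadopted draft). Considering the limiting provisions: (g) would limit (d) — the reportable unit count is 32, below the 34 limit — but (h) sets (g) aside: (h) operates against (g): a current Schedule F Declaration is held. (i) operates (Lars is the subject of the briefing note), but is overridden by (j): (j) operates against (i): a current Class C Exemption Letter is held. (k) would limit (j) — the record's age is 5 years, meeting the 5 years threshold — but (l) sets (k) aside: (l) operates against (k): the compliance score is 48 points, below the 50 points limit. Exception (d) stands.
All of (e)'s requirements are met (the number of pages in the record is 51, less than the 53 limit; the briefing note is privileged). But applying paragraphs (m)–(n): (m) applies — aggregate throughput is 1,780 units, meeting the 1,520 units threshold. (n) is inapplicable (assessed value is $159,000, not less than $158,500), so (m) stands. So (e) is unavailable.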